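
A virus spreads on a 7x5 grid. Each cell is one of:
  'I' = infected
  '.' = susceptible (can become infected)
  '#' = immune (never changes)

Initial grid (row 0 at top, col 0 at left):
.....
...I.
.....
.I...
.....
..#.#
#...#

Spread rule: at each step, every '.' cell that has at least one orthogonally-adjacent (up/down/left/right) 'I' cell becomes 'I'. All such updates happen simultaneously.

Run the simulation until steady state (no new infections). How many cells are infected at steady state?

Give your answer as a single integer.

Answer: 31

Derivation:
Step 0 (initial): 2 infected
Step 1: +8 new -> 10 infected
Step 2: +10 new -> 20 infected
Step 3: +6 new -> 26 infected
Step 4: +4 new -> 30 infected
Step 5: +1 new -> 31 infected
Step 6: +0 new -> 31 infected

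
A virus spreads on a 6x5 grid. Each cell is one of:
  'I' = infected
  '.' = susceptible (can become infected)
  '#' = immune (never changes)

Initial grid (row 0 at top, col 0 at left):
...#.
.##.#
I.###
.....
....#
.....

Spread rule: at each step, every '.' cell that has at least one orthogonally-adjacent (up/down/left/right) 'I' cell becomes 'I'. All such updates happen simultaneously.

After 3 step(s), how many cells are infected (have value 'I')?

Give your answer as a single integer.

Answer: 11

Derivation:
Step 0 (initial): 1 infected
Step 1: +3 new -> 4 infected
Step 2: +3 new -> 7 infected
Step 3: +4 new -> 11 infected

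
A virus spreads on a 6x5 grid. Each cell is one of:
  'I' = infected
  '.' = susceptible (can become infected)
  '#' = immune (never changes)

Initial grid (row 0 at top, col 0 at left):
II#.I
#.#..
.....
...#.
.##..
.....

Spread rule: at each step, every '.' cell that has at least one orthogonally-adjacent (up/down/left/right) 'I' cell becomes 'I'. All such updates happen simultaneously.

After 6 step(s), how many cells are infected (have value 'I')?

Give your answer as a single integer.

Answer: 22

Derivation:
Step 0 (initial): 3 infected
Step 1: +3 new -> 6 infected
Step 2: +3 new -> 9 infected
Step 3: +5 new -> 14 infected
Step 4: +3 new -> 17 infected
Step 5: +3 new -> 20 infected
Step 6: +2 new -> 22 infected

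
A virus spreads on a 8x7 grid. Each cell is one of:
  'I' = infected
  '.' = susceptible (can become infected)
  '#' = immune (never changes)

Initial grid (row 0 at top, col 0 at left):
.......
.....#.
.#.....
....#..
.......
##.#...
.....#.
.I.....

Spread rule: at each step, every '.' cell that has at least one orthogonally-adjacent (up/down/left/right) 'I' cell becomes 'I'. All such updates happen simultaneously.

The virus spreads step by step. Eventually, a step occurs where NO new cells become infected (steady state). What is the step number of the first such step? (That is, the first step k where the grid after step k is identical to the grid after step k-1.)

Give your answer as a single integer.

Answer: 13

Derivation:
Step 0 (initial): 1 infected
Step 1: +3 new -> 4 infected
Step 2: +3 new -> 7 infected
Step 3: +3 new -> 10 infected
Step 4: +3 new -> 13 infected
Step 5: +5 new -> 18 infected
Step 6: +7 new -> 25 infected
Step 7: +5 new -> 30 infected
Step 8: +7 new -> 37 infected
Step 9: +6 new -> 43 infected
Step 10: +3 new -> 46 infected
Step 11: +2 new -> 48 infected
Step 12: +1 new -> 49 infected
Step 13: +0 new -> 49 infected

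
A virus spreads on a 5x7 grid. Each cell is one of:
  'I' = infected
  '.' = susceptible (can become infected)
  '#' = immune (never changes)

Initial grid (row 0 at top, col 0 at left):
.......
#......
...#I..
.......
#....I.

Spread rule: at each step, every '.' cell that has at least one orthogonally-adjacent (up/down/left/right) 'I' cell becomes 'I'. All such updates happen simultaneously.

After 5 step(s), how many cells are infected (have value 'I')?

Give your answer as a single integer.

Answer: 30

Derivation:
Step 0 (initial): 2 infected
Step 1: +6 new -> 8 infected
Step 2: +7 new -> 15 infected
Step 3: +6 new -> 21 infected
Step 4: +6 new -> 27 infected
Step 5: +3 new -> 30 infected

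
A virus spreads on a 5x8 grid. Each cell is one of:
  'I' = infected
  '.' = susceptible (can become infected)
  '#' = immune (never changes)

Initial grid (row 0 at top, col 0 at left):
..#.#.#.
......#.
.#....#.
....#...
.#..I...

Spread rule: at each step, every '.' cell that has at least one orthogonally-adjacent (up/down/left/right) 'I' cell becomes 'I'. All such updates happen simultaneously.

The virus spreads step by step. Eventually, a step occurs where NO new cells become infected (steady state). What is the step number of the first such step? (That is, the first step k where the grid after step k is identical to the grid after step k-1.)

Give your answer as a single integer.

Step 0 (initial): 1 infected
Step 1: +2 new -> 3 infected
Step 2: +4 new -> 7 infected
Step 3: +5 new -> 12 infected
Step 4: +6 new -> 18 infected
Step 5: +6 new -> 24 infected
Step 6: +4 new -> 28 infected
Step 7: +3 new -> 31 infected
Step 8: +1 new -> 32 infected
Step 9: +0 new -> 32 infected

Answer: 9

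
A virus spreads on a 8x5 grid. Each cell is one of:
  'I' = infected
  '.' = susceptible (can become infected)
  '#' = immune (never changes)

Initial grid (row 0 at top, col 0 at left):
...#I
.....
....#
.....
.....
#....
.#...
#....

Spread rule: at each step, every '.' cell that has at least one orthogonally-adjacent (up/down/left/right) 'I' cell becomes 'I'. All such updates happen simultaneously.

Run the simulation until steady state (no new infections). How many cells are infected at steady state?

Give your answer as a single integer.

Answer: 34

Derivation:
Step 0 (initial): 1 infected
Step 1: +1 new -> 2 infected
Step 2: +1 new -> 3 infected
Step 3: +2 new -> 5 infected
Step 4: +4 new -> 9 infected
Step 5: +6 new -> 15 infected
Step 6: +6 new -> 21 infected
Step 7: +5 new -> 26 infected
Step 8: +5 new -> 31 infected
Step 9: +2 new -> 33 infected
Step 10: +1 new -> 34 infected
Step 11: +0 new -> 34 infected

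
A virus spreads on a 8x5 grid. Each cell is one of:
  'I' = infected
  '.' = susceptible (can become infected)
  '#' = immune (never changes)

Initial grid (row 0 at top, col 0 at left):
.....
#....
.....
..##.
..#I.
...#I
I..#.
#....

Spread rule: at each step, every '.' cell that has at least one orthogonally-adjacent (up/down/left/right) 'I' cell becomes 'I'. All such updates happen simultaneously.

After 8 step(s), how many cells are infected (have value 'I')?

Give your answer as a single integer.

Step 0 (initial): 3 infected
Step 1: +4 new -> 7 infected
Step 2: +6 new -> 13 infected
Step 3: +6 new -> 19 infected
Step 4: +4 new -> 23 infected
Step 5: +4 new -> 27 infected
Step 6: +3 new -> 30 infected
Step 7: +2 new -> 32 infected
Step 8: +1 new -> 33 infected

Answer: 33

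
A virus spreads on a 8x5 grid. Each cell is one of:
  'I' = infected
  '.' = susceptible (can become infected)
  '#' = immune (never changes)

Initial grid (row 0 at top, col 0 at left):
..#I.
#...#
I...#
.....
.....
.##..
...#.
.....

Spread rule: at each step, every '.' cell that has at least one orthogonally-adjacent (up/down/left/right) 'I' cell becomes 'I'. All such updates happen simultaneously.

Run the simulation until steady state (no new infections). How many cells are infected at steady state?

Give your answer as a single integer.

Answer: 33

Derivation:
Step 0 (initial): 2 infected
Step 1: +4 new -> 6 infected
Step 2: +6 new -> 12 infected
Step 3: +5 new -> 17 infected
Step 4: +5 new -> 22 infected
Step 5: +4 new -> 26 infected
Step 6: +3 new -> 29 infected
Step 7: +2 new -> 31 infected
Step 8: +2 new -> 33 infected
Step 9: +0 new -> 33 infected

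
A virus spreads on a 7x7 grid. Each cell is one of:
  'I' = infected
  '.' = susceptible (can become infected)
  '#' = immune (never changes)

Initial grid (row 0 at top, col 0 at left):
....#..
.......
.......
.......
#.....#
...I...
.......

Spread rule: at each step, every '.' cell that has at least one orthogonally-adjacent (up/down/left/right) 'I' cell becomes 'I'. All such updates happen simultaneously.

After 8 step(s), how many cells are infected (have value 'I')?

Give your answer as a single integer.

Step 0 (initial): 1 infected
Step 1: +4 new -> 5 infected
Step 2: +7 new -> 12 infected
Step 3: +9 new -> 21 infected
Step 4: +7 new -> 28 infected
Step 5: +7 new -> 35 infected
Step 6: +5 new -> 40 infected
Step 7: +4 new -> 44 infected
Step 8: +2 new -> 46 infected

Answer: 46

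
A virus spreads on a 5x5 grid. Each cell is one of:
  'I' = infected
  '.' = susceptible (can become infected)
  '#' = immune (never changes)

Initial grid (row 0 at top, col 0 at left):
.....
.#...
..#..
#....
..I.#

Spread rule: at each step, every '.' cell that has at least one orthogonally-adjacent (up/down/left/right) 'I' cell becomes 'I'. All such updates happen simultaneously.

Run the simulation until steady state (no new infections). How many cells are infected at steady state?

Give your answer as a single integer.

Step 0 (initial): 1 infected
Step 1: +3 new -> 4 infected
Step 2: +3 new -> 7 infected
Step 3: +3 new -> 10 infected
Step 4: +3 new -> 13 infected
Step 5: +4 new -> 17 infected
Step 6: +3 new -> 20 infected
Step 7: +1 new -> 21 infected
Step 8: +0 new -> 21 infected

Answer: 21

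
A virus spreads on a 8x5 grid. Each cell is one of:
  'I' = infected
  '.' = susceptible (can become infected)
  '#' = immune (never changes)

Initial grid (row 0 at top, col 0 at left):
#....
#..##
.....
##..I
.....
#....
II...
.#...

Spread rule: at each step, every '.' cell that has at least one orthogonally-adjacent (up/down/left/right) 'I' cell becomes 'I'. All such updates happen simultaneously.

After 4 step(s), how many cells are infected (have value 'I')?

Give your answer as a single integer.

Step 0 (initial): 3 infected
Step 1: +6 new -> 9 infected
Step 2: +8 new -> 17 infected
Step 3: +6 new -> 23 infected
Step 4: +3 new -> 26 infected

Answer: 26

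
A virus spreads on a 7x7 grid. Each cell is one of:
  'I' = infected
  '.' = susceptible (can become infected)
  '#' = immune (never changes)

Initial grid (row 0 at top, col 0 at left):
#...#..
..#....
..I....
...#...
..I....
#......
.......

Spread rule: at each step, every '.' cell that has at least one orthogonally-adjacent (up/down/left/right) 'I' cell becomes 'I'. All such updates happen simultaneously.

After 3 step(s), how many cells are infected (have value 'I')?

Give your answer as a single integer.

Answer: 29

Derivation:
Step 0 (initial): 2 infected
Step 1: +6 new -> 8 infected
Step 2: +10 new -> 18 infected
Step 3: +11 new -> 29 infected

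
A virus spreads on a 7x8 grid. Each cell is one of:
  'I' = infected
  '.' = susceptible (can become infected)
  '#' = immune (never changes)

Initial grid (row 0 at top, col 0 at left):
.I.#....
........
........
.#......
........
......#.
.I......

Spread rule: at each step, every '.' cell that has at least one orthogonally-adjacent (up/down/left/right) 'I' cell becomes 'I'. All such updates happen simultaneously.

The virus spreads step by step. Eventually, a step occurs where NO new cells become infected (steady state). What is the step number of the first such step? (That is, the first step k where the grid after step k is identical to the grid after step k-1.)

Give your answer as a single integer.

Answer: 10

Derivation:
Step 0 (initial): 2 infected
Step 1: +6 new -> 8 infected
Step 2: +7 new -> 15 infected
Step 3: +7 new -> 22 infected
Step 4: +7 new -> 29 infected
Step 5: +7 new -> 36 infected
Step 6: +6 new -> 42 infected
Step 7: +6 new -> 48 infected
Step 8: +4 new -> 52 infected
Step 9: +1 new -> 53 infected
Step 10: +0 new -> 53 infected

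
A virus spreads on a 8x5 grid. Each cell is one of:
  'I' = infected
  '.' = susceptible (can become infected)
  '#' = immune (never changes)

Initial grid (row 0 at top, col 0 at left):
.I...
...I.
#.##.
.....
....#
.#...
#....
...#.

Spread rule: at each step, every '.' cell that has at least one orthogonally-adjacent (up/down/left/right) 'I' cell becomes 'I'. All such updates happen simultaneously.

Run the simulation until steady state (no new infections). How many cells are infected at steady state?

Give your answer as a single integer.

Step 0 (initial): 2 infected
Step 1: +6 new -> 8 infected
Step 2: +4 new -> 12 infected
Step 3: +2 new -> 14 infected
Step 4: +4 new -> 18 infected
Step 5: +3 new -> 21 infected
Step 6: +3 new -> 24 infected
Step 7: +3 new -> 27 infected
Step 8: +3 new -> 30 infected
Step 9: +2 new -> 32 infected
Step 10: +1 new -> 33 infected
Step 11: +0 new -> 33 infected

Answer: 33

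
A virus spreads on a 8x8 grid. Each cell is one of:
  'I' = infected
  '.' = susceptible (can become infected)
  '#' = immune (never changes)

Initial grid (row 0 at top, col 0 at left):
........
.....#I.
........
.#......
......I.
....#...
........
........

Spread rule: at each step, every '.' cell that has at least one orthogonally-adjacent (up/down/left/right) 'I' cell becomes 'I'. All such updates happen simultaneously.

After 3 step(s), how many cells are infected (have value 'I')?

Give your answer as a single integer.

Step 0 (initial): 2 infected
Step 1: +7 new -> 9 infected
Step 2: +10 new -> 19 infected
Step 3: +7 new -> 26 infected

Answer: 26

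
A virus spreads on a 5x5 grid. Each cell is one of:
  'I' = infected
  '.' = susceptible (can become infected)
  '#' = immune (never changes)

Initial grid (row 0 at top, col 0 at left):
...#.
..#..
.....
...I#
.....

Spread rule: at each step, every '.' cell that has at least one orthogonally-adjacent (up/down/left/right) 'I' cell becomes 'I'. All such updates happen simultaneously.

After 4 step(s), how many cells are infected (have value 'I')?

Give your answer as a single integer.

Step 0 (initial): 1 infected
Step 1: +3 new -> 4 infected
Step 2: +6 new -> 10 infected
Step 3: +4 new -> 14 infected
Step 4: +4 new -> 18 infected

Answer: 18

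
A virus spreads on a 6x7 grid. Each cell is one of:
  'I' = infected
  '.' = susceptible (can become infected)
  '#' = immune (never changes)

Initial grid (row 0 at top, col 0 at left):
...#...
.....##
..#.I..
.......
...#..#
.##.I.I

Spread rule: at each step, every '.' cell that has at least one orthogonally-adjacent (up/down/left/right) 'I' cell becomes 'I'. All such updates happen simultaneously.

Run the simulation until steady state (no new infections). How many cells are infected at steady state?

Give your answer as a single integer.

Answer: 34

Derivation:
Step 0 (initial): 3 infected
Step 1: +7 new -> 10 infected
Step 2: +6 new -> 16 infected
Step 3: +4 new -> 20 infected
Step 4: +5 new -> 25 infected
Step 5: +5 new -> 30 infected
Step 6: +3 new -> 33 infected
Step 7: +1 new -> 34 infected
Step 8: +0 new -> 34 infected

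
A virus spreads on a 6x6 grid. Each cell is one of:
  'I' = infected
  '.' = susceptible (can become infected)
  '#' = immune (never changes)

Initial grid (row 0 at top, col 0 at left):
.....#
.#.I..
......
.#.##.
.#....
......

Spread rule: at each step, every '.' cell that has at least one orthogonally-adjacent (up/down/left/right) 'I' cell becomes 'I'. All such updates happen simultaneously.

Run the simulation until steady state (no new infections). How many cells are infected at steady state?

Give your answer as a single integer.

Step 0 (initial): 1 infected
Step 1: +4 new -> 5 infected
Step 2: +5 new -> 10 infected
Step 3: +4 new -> 14 infected
Step 4: +4 new -> 18 infected
Step 5: +5 new -> 23 infected
Step 6: +5 new -> 28 infected
Step 7: +2 new -> 30 infected
Step 8: +0 new -> 30 infected

Answer: 30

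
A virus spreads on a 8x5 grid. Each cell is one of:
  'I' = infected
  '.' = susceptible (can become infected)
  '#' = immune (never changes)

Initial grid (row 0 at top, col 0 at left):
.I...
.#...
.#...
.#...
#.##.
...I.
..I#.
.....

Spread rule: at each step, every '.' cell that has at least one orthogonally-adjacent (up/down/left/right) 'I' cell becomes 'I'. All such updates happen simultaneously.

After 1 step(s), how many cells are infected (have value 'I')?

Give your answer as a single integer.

Step 0 (initial): 3 infected
Step 1: +6 new -> 9 infected

Answer: 9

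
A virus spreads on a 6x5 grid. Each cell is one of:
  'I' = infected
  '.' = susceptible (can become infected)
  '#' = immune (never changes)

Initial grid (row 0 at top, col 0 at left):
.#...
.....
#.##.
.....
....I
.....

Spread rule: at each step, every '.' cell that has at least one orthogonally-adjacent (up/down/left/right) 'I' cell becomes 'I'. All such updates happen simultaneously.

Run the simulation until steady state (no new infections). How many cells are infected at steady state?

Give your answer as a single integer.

Step 0 (initial): 1 infected
Step 1: +3 new -> 4 infected
Step 2: +4 new -> 8 infected
Step 3: +4 new -> 12 infected
Step 4: +5 new -> 17 infected
Step 5: +5 new -> 22 infected
Step 6: +2 new -> 24 infected
Step 7: +1 new -> 25 infected
Step 8: +1 new -> 26 infected
Step 9: +0 new -> 26 infected

Answer: 26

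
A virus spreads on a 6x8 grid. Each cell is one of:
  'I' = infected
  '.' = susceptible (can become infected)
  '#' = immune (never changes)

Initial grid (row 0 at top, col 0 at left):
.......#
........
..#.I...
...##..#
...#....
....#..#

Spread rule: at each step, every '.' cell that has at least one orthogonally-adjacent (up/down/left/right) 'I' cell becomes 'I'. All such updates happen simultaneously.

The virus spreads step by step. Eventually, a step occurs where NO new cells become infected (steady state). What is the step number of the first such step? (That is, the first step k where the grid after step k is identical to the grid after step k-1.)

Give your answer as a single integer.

Answer: 11

Derivation:
Step 0 (initial): 1 infected
Step 1: +3 new -> 4 infected
Step 2: +5 new -> 9 infected
Step 3: +7 new -> 16 infected
Step 4: +7 new -> 23 infected
Step 5: +5 new -> 28 infected
Step 6: +3 new -> 31 infected
Step 7: +3 new -> 34 infected
Step 8: +3 new -> 37 infected
Step 9: +2 new -> 39 infected
Step 10: +1 new -> 40 infected
Step 11: +0 new -> 40 infected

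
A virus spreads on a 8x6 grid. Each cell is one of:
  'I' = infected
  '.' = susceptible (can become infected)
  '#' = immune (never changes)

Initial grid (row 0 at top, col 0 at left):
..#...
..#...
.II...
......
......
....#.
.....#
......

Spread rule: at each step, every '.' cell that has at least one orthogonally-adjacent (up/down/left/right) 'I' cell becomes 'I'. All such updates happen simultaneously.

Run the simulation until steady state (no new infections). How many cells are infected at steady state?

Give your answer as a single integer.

Answer: 44

Derivation:
Step 0 (initial): 2 infected
Step 1: +5 new -> 7 infected
Step 2: +8 new -> 15 infected
Step 3: +9 new -> 24 infected
Step 4: +8 new -> 32 infected
Step 5: +6 new -> 38 infected
Step 6: +4 new -> 42 infected
Step 7: +1 new -> 43 infected
Step 8: +1 new -> 44 infected
Step 9: +0 new -> 44 infected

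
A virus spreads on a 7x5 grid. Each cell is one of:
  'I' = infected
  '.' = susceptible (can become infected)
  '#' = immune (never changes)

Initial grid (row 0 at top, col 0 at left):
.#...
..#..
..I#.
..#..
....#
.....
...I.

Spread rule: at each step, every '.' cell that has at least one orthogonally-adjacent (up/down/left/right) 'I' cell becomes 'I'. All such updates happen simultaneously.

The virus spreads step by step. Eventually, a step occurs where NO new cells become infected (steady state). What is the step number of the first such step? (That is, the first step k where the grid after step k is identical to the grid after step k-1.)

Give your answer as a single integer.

Step 0 (initial): 2 infected
Step 1: +4 new -> 6 infected
Step 2: +7 new -> 13 infected
Step 3: +7 new -> 20 infected
Step 4: +4 new -> 24 infected
Step 5: +1 new -> 25 infected
Step 6: +1 new -> 26 infected
Step 7: +2 new -> 28 infected
Step 8: +1 new -> 29 infected
Step 9: +1 new -> 30 infected
Step 10: +0 new -> 30 infected

Answer: 10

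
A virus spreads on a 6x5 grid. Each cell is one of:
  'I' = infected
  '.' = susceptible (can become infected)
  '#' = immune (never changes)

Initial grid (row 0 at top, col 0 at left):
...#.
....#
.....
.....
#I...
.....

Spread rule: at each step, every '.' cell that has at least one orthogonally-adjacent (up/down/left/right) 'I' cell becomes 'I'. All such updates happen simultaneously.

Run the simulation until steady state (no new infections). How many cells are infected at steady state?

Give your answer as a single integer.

Answer: 26

Derivation:
Step 0 (initial): 1 infected
Step 1: +3 new -> 4 infected
Step 2: +6 new -> 10 infected
Step 3: +6 new -> 16 infected
Step 4: +6 new -> 22 infected
Step 5: +4 new -> 26 infected
Step 6: +0 new -> 26 infected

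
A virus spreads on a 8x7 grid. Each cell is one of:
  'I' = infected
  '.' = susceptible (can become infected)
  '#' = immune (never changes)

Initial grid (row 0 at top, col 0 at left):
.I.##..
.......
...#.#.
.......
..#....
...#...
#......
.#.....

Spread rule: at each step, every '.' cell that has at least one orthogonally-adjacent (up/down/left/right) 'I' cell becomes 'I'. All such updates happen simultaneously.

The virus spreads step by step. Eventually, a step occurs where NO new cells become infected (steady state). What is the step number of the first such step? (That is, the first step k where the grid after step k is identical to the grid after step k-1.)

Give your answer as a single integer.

Answer: 13

Derivation:
Step 0 (initial): 1 infected
Step 1: +3 new -> 4 infected
Step 2: +3 new -> 7 infected
Step 3: +4 new -> 11 infected
Step 4: +4 new -> 15 infected
Step 5: +5 new -> 20 infected
Step 6: +7 new -> 27 infected
Step 7: +5 new -> 32 infected
Step 8: +5 new -> 37 infected
Step 9: +4 new -> 41 infected
Step 10: +3 new -> 44 infected
Step 11: +2 new -> 46 infected
Step 12: +1 new -> 47 infected
Step 13: +0 new -> 47 infected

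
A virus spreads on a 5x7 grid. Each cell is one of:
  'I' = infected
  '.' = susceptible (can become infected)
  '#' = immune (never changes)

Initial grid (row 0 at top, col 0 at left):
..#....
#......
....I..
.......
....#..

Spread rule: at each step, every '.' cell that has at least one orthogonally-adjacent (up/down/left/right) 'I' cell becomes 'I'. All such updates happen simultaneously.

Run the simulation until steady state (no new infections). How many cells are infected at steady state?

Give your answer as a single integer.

Step 0 (initial): 1 infected
Step 1: +4 new -> 5 infected
Step 2: +7 new -> 12 infected
Step 3: +9 new -> 21 infected
Step 4: +6 new -> 27 infected
Step 5: +3 new -> 30 infected
Step 6: +2 new -> 32 infected
Step 7: +0 new -> 32 infected

Answer: 32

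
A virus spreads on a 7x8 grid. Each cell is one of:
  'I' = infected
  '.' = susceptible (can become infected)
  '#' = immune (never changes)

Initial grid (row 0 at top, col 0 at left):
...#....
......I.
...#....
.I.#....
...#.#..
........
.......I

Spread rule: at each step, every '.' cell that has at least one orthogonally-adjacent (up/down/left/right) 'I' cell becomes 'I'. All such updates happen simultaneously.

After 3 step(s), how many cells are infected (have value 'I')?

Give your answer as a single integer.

Answer: 42

Derivation:
Step 0 (initial): 3 infected
Step 1: +10 new -> 13 infected
Step 2: +15 new -> 28 infected
Step 3: +14 new -> 42 infected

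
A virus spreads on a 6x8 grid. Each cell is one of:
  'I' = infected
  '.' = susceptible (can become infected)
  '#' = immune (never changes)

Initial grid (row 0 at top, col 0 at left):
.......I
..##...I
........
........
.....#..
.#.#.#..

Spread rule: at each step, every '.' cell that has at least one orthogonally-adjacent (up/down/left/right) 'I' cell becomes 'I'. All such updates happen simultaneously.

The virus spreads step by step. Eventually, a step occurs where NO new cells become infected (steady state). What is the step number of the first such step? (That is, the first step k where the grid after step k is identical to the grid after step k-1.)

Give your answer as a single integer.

Step 0 (initial): 2 infected
Step 1: +3 new -> 5 infected
Step 2: +4 new -> 9 infected
Step 3: +5 new -> 14 infected
Step 4: +5 new -> 19 infected
Step 5: +4 new -> 23 infected
Step 6: +4 new -> 27 infected
Step 7: +6 new -> 33 infected
Step 8: +4 new -> 37 infected
Step 9: +3 new -> 40 infected
Step 10: +1 new -> 41 infected
Step 11: +1 new -> 42 infected
Step 12: +0 new -> 42 infected

Answer: 12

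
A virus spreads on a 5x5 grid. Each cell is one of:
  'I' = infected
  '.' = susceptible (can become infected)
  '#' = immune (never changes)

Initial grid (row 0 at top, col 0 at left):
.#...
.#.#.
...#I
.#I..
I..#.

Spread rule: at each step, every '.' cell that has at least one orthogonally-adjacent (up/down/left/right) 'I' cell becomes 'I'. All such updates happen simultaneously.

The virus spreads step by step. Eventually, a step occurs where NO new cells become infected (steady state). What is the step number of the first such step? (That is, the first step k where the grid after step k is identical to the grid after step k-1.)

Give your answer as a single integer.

Answer: 5

Derivation:
Step 0 (initial): 3 infected
Step 1: +7 new -> 10 infected
Step 2: +5 new -> 15 infected
Step 3: +3 new -> 18 infected
Step 4: +1 new -> 19 infected
Step 5: +0 new -> 19 infected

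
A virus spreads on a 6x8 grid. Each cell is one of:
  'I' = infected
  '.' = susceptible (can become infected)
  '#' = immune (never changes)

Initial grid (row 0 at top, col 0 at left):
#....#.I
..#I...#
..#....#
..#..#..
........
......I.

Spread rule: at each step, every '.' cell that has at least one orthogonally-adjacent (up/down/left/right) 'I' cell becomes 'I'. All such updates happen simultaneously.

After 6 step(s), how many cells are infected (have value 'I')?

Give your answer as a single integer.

Step 0 (initial): 3 infected
Step 1: +7 new -> 10 infected
Step 2: +10 new -> 20 infected
Step 3: +8 new -> 28 infected
Step 4: +3 new -> 31 infected
Step 5: +4 new -> 35 infected
Step 6: +4 new -> 39 infected

Answer: 39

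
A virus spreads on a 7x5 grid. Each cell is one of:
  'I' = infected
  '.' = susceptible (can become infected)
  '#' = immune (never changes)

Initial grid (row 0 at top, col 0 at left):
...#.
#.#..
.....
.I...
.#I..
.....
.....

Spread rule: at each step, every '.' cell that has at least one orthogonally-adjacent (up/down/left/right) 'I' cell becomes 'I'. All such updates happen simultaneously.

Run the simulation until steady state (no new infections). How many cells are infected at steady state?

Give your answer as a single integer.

Answer: 31

Derivation:
Step 0 (initial): 2 infected
Step 1: +5 new -> 7 infected
Step 2: +9 new -> 16 infected
Step 3: +7 new -> 23 infected
Step 4: +6 new -> 29 infected
Step 5: +1 new -> 30 infected
Step 6: +1 new -> 31 infected
Step 7: +0 new -> 31 infected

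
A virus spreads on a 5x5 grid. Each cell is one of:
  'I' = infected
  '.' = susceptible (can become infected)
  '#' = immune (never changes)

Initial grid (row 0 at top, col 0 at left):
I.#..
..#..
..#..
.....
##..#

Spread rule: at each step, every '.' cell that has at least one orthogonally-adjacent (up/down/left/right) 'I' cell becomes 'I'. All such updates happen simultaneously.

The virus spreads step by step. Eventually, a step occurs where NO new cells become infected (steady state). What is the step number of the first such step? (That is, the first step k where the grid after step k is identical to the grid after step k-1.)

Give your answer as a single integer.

Step 0 (initial): 1 infected
Step 1: +2 new -> 3 infected
Step 2: +2 new -> 5 infected
Step 3: +2 new -> 7 infected
Step 4: +1 new -> 8 infected
Step 5: +1 new -> 9 infected
Step 6: +2 new -> 11 infected
Step 7: +3 new -> 14 infected
Step 8: +2 new -> 16 infected
Step 9: +2 new -> 18 infected
Step 10: +1 new -> 19 infected
Step 11: +0 new -> 19 infected

Answer: 11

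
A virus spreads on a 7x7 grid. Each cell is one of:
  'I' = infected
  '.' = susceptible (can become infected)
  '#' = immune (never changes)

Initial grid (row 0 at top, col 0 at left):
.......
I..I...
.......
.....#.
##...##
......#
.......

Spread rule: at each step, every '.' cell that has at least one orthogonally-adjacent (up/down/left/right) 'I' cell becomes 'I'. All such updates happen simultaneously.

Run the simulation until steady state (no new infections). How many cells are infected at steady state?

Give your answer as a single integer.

Answer: 43

Derivation:
Step 0 (initial): 2 infected
Step 1: +7 new -> 9 infected
Step 2: +9 new -> 18 infected
Step 3: +7 new -> 25 infected
Step 4: +5 new -> 30 infected
Step 5: +4 new -> 34 infected
Step 6: +4 new -> 38 infected
Step 7: +3 new -> 41 infected
Step 8: +2 new -> 43 infected
Step 9: +0 new -> 43 infected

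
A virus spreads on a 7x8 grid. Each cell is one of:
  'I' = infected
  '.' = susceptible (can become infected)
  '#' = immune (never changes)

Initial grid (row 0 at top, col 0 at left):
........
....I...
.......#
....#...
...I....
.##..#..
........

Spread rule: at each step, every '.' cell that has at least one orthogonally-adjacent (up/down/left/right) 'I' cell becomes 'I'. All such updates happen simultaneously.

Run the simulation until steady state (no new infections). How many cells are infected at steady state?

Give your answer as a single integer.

Answer: 51

Derivation:
Step 0 (initial): 2 infected
Step 1: +8 new -> 10 infected
Step 2: +11 new -> 21 infected
Step 3: +12 new -> 33 infected
Step 4: +11 new -> 44 infected
Step 5: +6 new -> 50 infected
Step 6: +1 new -> 51 infected
Step 7: +0 new -> 51 infected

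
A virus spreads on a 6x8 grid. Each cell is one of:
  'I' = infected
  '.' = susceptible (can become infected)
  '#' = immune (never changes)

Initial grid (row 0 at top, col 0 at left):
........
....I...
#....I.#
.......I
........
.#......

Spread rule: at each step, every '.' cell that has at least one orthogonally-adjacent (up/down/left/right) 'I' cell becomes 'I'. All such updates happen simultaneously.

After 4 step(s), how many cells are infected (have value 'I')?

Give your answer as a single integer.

Answer: 36

Derivation:
Step 0 (initial): 3 infected
Step 1: +8 new -> 11 infected
Step 2: +9 new -> 20 infected
Step 3: +9 new -> 29 infected
Step 4: +7 new -> 36 infected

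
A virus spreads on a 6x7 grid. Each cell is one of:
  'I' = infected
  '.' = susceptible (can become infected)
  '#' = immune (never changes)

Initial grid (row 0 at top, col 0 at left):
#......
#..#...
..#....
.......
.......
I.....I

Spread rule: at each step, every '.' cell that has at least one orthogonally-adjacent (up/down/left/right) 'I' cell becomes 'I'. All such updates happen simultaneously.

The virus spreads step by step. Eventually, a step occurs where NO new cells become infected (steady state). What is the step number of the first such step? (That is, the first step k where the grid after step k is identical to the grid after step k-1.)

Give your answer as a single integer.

Step 0 (initial): 2 infected
Step 1: +4 new -> 6 infected
Step 2: +6 new -> 12 infected
Step 3: +7 new -> 19 infected
Step 4: +6 new -> 25 infected
Step 5: +5 new -> 30 infected
Step 6: +5 new -> 35 infected
Step 7: +2 new -> 37 infected
Step 8: +1 new -> 38 infected
Step 9: +0 new -> 38 infected

Answer: 9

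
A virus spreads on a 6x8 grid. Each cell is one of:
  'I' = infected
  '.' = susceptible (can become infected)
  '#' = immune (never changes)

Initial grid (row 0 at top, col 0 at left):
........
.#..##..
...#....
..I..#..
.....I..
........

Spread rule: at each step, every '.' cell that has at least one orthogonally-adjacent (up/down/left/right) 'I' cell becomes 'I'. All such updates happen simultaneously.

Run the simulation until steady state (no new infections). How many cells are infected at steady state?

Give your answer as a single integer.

Step 0 (initial): 2 infected
Step 1: +7 new -> 9 infected
Step 2: +11 new -> 20 infected
Step 3: +10 new -> 30 infected
Step 4: +7 new -> 37 infected
Step 5: +4 new -> 41 infected
Step 6: +2 new -> 43 infected
Step 7: +0 new -> 43 infected

Answer: 43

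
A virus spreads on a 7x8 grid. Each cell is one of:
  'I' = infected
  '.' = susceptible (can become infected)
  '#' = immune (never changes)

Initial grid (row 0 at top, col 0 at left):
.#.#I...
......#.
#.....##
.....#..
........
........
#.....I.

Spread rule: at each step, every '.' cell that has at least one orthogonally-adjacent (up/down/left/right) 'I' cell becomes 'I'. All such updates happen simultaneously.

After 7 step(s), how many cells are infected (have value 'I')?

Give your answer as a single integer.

Answer: 47

Derivation:
Step 0 (initial): 2 infected
Step 1: +5 new -> 7 infected
Step 2: +8 new -> 15 infected
Step 3: +10 new -> 25 infected
Step 4: +9 new -> 34 infected
Step 5: +6 new -> 40 infected
Step 6: +4 new -> 44 infected
Step 7: +3 new -> 47 infected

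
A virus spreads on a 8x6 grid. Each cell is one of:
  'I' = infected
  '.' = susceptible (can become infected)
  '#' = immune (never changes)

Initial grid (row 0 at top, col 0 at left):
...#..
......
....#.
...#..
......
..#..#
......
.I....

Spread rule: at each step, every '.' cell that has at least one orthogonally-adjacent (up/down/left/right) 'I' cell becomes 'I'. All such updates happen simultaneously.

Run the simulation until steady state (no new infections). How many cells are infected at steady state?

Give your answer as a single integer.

Step 0 (initial): 1 infected
Step 1: +3 new -> 4 infected
Step 2: +4 new -> 8 infected
Step 3: +4 new -> 12 infected
Step 4: +6 new -> 18 infected
Step 5: +6 new -> 24 infected
Step 6: +4 new -> 28 infected
Step 7: +6 new -> 34 infected
Step 8: +4 new -> 38 infected
Step 9: +2 new -> 40 infected
Step 10: +2 new -> 42 infected
Step 11: +1 new -> 43 infected
Step 12: +0 new -> 43 infected

Answer: 43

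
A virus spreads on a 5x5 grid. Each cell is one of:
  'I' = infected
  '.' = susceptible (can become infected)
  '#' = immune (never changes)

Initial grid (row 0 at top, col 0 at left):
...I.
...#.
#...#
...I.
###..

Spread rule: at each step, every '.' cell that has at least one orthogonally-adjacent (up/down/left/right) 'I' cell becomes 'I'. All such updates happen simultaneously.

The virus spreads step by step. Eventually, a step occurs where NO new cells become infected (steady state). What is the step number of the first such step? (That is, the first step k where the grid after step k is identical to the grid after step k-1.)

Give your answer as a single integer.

Step 0 (initial): 2 infected
Step 1: +6 new -> 8 infected
Step 2: +6 new -> 14 infected
Step 3: +4 new -> 18 infected
Step 4: +1 new -> 19 infected
Step 5: +0 new -> 19 infected

Answer: 5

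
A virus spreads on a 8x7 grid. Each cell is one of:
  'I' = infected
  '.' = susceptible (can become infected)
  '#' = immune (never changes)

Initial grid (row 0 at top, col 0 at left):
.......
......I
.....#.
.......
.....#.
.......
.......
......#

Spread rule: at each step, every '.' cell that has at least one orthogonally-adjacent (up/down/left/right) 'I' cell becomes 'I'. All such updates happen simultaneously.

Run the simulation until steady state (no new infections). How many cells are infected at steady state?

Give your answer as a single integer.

Answer: 53

Derivation:
Step 0 (initial): 1 infected
Step 1: +3 new -> 4 infected
Step 2: +3 new -> 7 infected
Step 3: +5 new -> 12 infected
Step 4: +5 new -> 17 infected
Step 5: +7 new -> 24 infected
Step 6: +7 new -> 31 infected
Step 7: +7 new -> 38 infected
Step 8: +5 new -> 43 infected
Step 9: +4 new -> 47 infected
Step 10: +3 new -> 50 infected
Step 11: +2 new -> 52 infected
Step 12: +1 new -> 53 infected
Step 13: +0 new -> 53 infected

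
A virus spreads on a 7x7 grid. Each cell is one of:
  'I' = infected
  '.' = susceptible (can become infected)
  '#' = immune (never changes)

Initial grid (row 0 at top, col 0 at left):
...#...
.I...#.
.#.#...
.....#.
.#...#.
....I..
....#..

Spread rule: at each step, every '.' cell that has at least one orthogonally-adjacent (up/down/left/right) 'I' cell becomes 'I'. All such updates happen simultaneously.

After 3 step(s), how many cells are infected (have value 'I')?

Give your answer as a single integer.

Answer: 29

Derivation:
Step 0 (initial): 2 infected
Step 1: +6 new -> 8 infected
Step 2: +11 new -> 19 infected
Step 3: +10 new -> 29 infected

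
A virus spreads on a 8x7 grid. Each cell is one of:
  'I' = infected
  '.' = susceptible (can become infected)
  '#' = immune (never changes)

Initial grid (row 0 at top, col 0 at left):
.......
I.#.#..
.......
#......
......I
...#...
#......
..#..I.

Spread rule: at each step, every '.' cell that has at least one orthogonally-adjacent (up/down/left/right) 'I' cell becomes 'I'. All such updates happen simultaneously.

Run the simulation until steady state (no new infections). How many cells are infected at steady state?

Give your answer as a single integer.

Answer: 50

Derivation:
Step 0 (initial): 3 infected
Step 1: +9 new -> 12 infected
Step 2: +9 new -> 21 infected
Step 3: +9 new -> 30 infected
Step 4: +10 new -> 40 infected
Step 5: +7 new -> 47 infected
Step 6: +2 new -> 49 infected
Step 7: +1 new -> 50 infected
Step 8: +0 new -> 50 infected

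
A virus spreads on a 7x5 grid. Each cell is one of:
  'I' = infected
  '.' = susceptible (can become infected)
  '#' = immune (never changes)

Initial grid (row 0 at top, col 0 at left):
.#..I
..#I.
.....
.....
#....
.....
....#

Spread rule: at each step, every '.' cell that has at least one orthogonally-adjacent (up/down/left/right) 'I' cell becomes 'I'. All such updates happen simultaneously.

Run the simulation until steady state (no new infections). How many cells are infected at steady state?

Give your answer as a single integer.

Step 0 (initial): 2 infected
Step 1: +3 new -> 5 infected
Step 2: +4 new -> 9 infected
Step 3: +4 new -> 13 infected
Step 4: +6 new -> 19 infected
Step 5: +6 new -> 25 infected
Step 6: +3 new -> 28 infected
Step 7: +2 new -> 30 infected
Step 8: +1 new -> 31 infected
Step 9: +0 new -> 31 infected

Answer: 31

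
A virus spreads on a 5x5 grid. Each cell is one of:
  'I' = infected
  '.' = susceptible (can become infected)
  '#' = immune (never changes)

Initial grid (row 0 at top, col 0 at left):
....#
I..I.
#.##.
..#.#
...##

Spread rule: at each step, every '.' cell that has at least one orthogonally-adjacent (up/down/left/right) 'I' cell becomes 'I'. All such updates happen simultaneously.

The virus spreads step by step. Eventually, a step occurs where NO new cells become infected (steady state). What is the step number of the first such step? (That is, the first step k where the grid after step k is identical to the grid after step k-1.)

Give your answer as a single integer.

Answer: 6

Derivation:
Step 0 (initial): 2 infected
Step 1: +5 new -> 7 infected
Step 2: +4 new -> 11 infected
Step 3: +1 new -> 12 infected
Step 4: +2 new -> 14 infected
Step 5: +2 new -> 16 infected
Step 6: +0 new -> 16 infected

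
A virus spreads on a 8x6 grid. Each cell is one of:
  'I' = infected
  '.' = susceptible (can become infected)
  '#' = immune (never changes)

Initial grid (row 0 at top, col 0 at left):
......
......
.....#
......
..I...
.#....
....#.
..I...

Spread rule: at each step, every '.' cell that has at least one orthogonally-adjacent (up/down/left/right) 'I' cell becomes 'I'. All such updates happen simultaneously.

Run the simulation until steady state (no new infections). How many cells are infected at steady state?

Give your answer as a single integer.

Step 0 (initial): 2 infected
Step 1: +7 new -> 9 infected
Step 2: +10 new -> 19 infected
Step 3: +10 new -> 29 infected
Step 4: +8 new -> 37 infected
Step 5: +4 new -> 41 infected
Step 6: +3 new -> 44 infected
Step 7: +1 new -> 45 infected
Step 8: +0 new -> 45 infected

Answer: 45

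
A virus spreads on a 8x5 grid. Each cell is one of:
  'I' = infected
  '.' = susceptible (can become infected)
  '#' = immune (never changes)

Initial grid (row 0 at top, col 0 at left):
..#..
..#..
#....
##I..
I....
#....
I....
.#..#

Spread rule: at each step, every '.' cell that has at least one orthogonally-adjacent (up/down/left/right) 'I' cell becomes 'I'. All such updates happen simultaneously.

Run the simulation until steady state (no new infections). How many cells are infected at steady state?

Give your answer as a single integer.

Step 0 (initial): 3 infected
Step 1: +6 new -> 9 infected
Step 2: +7 new -> 16 infected
Step 3: +7 new -> 23 infected
Step 4: +7 new -> 30 infected
Step 5: +2 new -> 32 infected
Step 6: +0 new -> 32 infected

Answer: 32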